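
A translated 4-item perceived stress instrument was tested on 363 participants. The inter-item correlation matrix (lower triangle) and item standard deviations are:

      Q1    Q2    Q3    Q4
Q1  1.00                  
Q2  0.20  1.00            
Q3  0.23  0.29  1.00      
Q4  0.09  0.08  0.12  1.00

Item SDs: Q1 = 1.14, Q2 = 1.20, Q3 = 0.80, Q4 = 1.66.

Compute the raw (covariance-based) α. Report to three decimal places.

α = 0.386

Σσ²ᵢ = 1.14² + 1.20² + 0.80² + 1.66² = 6.1352
Covariances σ_ij = r_ij · s_i · s_j:
  σ(Q1,Q2) = 0.20 × 1.14 × 1.20 = 0.2736
  σ(Q1,Q3) = 0.23 × 1.14 × 0.80 = 0.2098
  σ(Q1,Q4) = 0.09 × 1.14 × 1.66 = 0.1703
  σ(Q2,Q3) = 0.29 × 1.20 × 0.80 = 0.2784
  σ(Q2,Q4) = 0.08 × 1.20 × 1.66 = 0.1594
  σ(Q3,Q4) = 0.12 × 0.80 × 1.66 = 0.1594
σ²_T = Σσ²ᵢ + 2·Σσ_ij = 6.1352 + 2 × 1.2509 = 8.6370
α = (4/3)·(1 − 6.1352/8.6370) = 0.386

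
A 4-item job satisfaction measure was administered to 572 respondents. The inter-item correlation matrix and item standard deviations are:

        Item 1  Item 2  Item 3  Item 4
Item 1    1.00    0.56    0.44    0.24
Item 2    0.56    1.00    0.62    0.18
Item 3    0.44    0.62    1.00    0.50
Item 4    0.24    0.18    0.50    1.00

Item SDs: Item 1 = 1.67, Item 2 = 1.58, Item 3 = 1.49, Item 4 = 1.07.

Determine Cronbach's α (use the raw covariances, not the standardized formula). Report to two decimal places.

Σσ²ᵢ = 1.67² + 1.58² + 1.49² + 1.07² = 8.6503
Covariances σ_ij = r_ij · s_i · s_j:
  σ(Item 1,Item 2) = 0.56 × 1.67 × 1.58 = 1.4776
  σ(Item 1,Item 3) = 0.44 × 1.67 × 1.49 = 1.0949
  σ(Item 1,Item 4) = 0.24 × 1.67 × 1.07 = 0.4289
  σ(Item 2,Item 3) = 0.62 × 1.58 × 1.49 = 1.4596
  σ(Item 2,Item 4) = 0.18 × 1.58 × 1.07 = 0.3043
  σ(Item 3,Item 4) = 0.50 × 1.49 × 1.07 = 0.7972
σ²_T = Σσ²ᵢ + 2·Σσ_ij = 8.6503 + 2 × 5.5625 = 19.7753
α = (4/3)·(1 − 8.6503/19.7753) = 0.75

α = 0.75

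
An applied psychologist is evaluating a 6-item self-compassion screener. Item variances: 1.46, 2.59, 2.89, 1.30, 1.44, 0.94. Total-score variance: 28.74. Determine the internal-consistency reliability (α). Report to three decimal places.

α = 0.757

Σσᵢ² = 1.46 + 2.59 + 2.89 + 1.30 + 1.44 + 0.94 = 10.62
α = (k/(k−1))·(1 − Σσᵢ²/σ²_total) = (6/5)·(1 − 10.62/28.74) = 0.757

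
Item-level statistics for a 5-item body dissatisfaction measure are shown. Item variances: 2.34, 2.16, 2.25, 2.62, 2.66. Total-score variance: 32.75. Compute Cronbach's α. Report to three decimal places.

α = 0.791

Σσᵢ² = 2.34 + 2.16 + 2.25 + 2.62 + 2.66 = 12.03
α = (k/(k−1))·(1 − Σσᵢ²/total variance) = (5/4)·(1 − 12.03/32.75) = 0.791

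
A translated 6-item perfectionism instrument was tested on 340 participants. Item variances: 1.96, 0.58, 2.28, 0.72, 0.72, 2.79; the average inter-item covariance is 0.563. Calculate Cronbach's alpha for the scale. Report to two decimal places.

Cronbach's alpha = 0.78

sum of item variances = 1.96 + 0.58 + 2.28 + 0.72 + 0.72 + 2.79 = 9.05
Sum of the 15 distinct covariances = 15 × 0.563 = 8.445
σ²_T = sum of item variances + 2·Σcov = 9.05 + 2 × 8.445 = 25.940
α = (6/5)·(1 − 9.05/25.940) = 0.78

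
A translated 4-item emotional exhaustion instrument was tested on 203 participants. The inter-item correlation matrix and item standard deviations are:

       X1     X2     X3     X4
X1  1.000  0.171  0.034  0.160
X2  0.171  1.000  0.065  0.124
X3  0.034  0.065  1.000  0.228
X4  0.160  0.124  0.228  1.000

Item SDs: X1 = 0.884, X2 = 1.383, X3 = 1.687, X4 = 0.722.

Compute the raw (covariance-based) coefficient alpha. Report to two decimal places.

Σσ²ᵢ = 0.884² + 1.383² + 1.687² + 0.722² = 6.0614
Covariances σ_ij = r_ij · s_i · s_j:
  σ(X1,X2) = 0.171 × 0.884 × 1.383 = 0.2091
  σ(X1,X3) = 0.034 × 0.884 × 1.687 = 0.0507
  σ(X1,X4) = 0.160 × 0.884 × 0.722 = 0.1021
  σ(X2,X3) = 0.065 × 1.383 × 1.687 = 0.1517
  σ(X2,X4) = 0.124 × 1.383 × 0.722 = 0.1238
  σ(X3,X4) = 0.228 × 1.687 × 0.722 = 0.2777
σ²_T = Σσ²ᵢ + 2·Σσ_ij = 6.0614 + 2 × 0.9151 = 7.8916
α = (4/3)·(1 − 6.0614/7.8916) = 0.31

α = 0.31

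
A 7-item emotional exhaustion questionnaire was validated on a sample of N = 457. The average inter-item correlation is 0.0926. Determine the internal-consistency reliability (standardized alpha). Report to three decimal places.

Standardized α = k·r̄ / (1 + (k−1)·r̄) = 7 × 0.0926 / (1 + 6 × 0.0926)
  = 0.6482 / 1.5556 = 0.417

standardized alpha = 0.417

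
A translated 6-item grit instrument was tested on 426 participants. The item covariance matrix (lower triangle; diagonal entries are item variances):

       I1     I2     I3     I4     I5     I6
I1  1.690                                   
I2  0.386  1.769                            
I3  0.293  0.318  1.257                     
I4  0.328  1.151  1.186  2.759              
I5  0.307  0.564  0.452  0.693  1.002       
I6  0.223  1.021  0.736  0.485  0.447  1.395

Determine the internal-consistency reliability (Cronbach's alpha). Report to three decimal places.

sum of item variances = 1.690 + 1.769 + 1.257 + 2.759 + 1.002 + 1.395 = 9.872
Σ_{i<j} σ_ij = 8.590
Var(T) = 9.872 + 2 × 8.590 = 27.052
α = (k/(k−1))·(1 − sum of item variances/Var(T)) = (6/5)·(1 − 9.872/27.052) = 0.762

α = 0.762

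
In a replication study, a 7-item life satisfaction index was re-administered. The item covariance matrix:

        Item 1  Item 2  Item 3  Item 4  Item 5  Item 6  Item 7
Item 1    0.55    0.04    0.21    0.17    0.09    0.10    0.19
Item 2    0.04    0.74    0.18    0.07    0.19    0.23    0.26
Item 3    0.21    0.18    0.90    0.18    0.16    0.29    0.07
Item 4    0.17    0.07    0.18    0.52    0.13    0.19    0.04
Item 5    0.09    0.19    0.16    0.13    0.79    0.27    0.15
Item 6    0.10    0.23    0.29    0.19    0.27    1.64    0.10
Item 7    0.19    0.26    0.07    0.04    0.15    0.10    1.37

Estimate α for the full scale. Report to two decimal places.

ΣVar(i) = 0.55 + 0.74 + 0.90 + 0.52 + 0.79 + 1.64 + 1.37 = 6.51
Sum of off-diagonal covariances = 3.31
σ²_T = 6.51 + 2 × 3.31 = 13.13
α = (k/(k−1))·(1 − ΣVar(i)/σ²_T) = (7/6)·(1 − 6.51/13.13) = 0.59

α = 0.59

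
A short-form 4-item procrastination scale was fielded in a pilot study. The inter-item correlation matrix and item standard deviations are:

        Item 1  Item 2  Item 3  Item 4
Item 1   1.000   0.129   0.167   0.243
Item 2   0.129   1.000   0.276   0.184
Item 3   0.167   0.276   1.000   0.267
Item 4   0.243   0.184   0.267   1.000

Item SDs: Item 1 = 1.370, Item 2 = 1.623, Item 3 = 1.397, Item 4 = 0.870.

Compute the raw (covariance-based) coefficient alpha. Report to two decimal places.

Σσ²ᵢ = 1.370² + 1.623² + 1.397² + 0.870² = 7.2195
Covariances σ_ij = r_ij · s_i · s_j:
  σ(Item 1,Item 2) = 0.129 × 1.370 × 1.623 = 0.2868
  σ(Item 1,Item 3) = 0.167 × 1.370 × 1.397 = 0.3196
  σ(Item 1,Item 4) = 0.243 × 1.370 × 0.870 = 0.2896
  σ(Item 2,Item 3) = 0.276 × 1.623 × 1.397 = 0.6258
  σ(Item 2,Item 4) = 0.184 × 1.623 × 0.870 = 0.2598
  σ(Item 3,Item 4) = 0.267 × 1.397 × 0.870 = 0.3245
σ²_T = Σσ²ᵢ + 2·Σσ_ij = 7.2195 + 2 × 2.1061 = 11.4317
α = (4/3)·(1 − 7.2195/11.4317) = 0.49

coefficient alpha = 0.49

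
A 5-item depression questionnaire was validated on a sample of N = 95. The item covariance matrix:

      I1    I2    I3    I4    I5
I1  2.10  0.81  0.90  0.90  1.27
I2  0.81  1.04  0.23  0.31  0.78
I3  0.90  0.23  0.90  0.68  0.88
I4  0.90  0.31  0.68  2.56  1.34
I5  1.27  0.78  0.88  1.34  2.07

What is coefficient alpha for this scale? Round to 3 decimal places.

Σσᵢ² = 2.10 + 1.04 + 0.90 + 2.56 + 2.07 = 8.67
Σ_{i<j} σ_ij = 8.10
total variance = 8.67 + 2 × 8.10 = 24.87
α = (k/(k−1))·(1 − Σσᵢ²/total variance) = (5/4)·(1 − 8.67/24.87) = 0.814

coefficient alpha = 0.814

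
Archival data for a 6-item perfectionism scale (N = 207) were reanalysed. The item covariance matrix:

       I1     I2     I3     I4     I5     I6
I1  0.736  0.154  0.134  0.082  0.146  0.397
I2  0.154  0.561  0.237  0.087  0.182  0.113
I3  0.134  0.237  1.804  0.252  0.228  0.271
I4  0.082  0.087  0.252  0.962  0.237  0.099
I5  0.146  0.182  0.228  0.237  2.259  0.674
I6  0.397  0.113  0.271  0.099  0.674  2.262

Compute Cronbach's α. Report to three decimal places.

α = 0.521

ΣVar(i) = 0.736 + 0.561 + 1.804 + 0.962 + 2.259 + 2.262 = 8.584
Σ_{i<j} σ_ij = 3.293
total variance = 8.584 + 2 × 3.293 = 15.170
α = (k/(k−1))·(1 − ΣVar(i)/total variance) = (6/5)·(1 − 8.584/15.170) = 0.521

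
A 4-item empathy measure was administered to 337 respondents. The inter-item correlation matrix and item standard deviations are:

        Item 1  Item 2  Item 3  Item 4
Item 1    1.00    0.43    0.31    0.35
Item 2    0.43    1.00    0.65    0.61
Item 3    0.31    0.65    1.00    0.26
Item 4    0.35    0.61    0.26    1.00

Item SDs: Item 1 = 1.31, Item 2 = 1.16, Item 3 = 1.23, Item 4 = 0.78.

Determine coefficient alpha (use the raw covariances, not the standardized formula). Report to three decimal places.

α = 0.741

Σσ²ᵢ = 1.31² + 1.16² + 1.23² + 0.78² = 5.1830
Covariances σ_ij = r_ij · s_i · s_j:
  σ(Item 1,Item 2) = 0.43 × 1.31 × 1.16 = 0.6534
  σ(Item 1,Item 3) = 0.31 × 1.31 × 1.23 = 0.4995
  σ(Item 1,Item 4) = 0.35 × 1.31 × 0.78 = 0.3576
  σ(Item 2,Item 3) = 0.65 × 1.16 × 1.23 = 0.9274
  σ(Item 2,Item 4) = 0.61 × 1.16 × 0.78 = 0.5519
  σ(Item 3,Item 4) = 0.26 × 1.23 × 0.78 = 0.2494
σ²_T = Σσ²ᵢ + 2·Σσ_ij = 5.1830 + 2 × 3.2392 = 11.6614
α = (4/3)·(1 − 5.1830/11.6614) = 0.741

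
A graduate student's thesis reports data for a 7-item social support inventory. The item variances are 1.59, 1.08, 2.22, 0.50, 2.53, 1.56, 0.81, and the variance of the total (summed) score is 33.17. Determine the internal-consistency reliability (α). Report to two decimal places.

α = 0.80

ΣVar(i) = 1.59 + 1.08 + 2.22 + 0.50 + 2.53 + 1.56 + 0.81 = 10.29
α = (k/(k−1))·(1 − ΣVar(i)/σ²_T) = (7/6)·(1 − 10.29/33.17) = 0.80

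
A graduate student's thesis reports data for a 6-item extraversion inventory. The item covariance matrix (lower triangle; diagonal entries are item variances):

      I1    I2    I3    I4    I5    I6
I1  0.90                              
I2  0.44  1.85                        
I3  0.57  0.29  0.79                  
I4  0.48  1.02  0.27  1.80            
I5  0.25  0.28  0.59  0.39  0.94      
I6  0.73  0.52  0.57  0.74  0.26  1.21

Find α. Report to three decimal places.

α = 0.797

sum of item variances = 0.90 + 1.85 + 0.79 + 1.80 + 0.94 + 1.21 = 7.49
Sum of off-diagonal covariances = 7.40
total variance = 7.49 + 2 × 7.40 = 22.29
α = (k/(k−1))·(1 − sum of item variances/total variance) = (6/5)·(1 − 7.49/22.29) = 0.797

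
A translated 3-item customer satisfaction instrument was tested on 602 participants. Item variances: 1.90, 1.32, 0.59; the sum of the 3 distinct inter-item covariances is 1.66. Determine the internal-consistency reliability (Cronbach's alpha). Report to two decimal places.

Σσᵢ² = 1.90 + 1.32 + 0.59 = 3.81
Sum of distinct covariances = 1.66
σ²_total = Σσᵢ² + 2·Σcov = 3.81 + 2 × 1.66 = 7.13
α = (3/2)·(1 − 3.81/7.13) = 0.70

α = 0.70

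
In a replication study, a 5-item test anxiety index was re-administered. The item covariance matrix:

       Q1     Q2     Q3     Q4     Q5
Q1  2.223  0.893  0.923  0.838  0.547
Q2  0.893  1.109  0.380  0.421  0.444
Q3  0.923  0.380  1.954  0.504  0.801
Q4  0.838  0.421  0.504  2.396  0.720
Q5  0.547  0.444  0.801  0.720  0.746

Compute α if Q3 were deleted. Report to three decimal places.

α = 0.725

Remaining items: Q1, Q2, Q4, Q5 (k = 4).
Σσ²ᵢ = 2.223 + 1.109 + 2.396 + 0.746 = 6.474
σ²_total = 6.474 + 2 × 3.863 = 14.200
α (item deleted) = (4/3)·(1 − 6.474/14.200) = 0.725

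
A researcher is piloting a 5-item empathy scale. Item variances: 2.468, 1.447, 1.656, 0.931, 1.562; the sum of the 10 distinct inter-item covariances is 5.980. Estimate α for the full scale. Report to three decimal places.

α = 0.747

Σσᵢ² = 2.468 + 1.447 + 1.656 + 0.931 + 1.562 = 8.064
Sum of distinct covariances = 5.980
σ²_total = Σσᵢ² + 2·Σcov = 8.064 + 2 × 5.980 = 20.024
α = (5/4)·(1 − 8.064/20.024) = 0.747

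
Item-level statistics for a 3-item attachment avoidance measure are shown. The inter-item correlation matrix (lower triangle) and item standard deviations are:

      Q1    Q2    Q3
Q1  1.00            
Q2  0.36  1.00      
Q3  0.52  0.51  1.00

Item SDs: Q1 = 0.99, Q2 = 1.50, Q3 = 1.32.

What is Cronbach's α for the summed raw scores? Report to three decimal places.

Σσ²ᵢ = 0.99² + 1.50² + 1.32² = 4.9725
Covariances σ_ij = r_ij · s_i · s_j:
  σ(Q1,Q2) = 0.36 × 0.99 × 1.50 = 0.5346
  σ(Q1,Q3) = 0.52 × 0.99 × 1.32 = 0.6795
  σ(Q2,Q3) = 0.51 × 1.50 × 1.32 = 1.0098
σ²_T = Σσ²ᵢ + 2·Σσ_ij = 4.9725 + 2 × 2.2239 = 9.4203
α = (3/2)·(1 − 4.9725/9.4203) = 0.708

α = 0.708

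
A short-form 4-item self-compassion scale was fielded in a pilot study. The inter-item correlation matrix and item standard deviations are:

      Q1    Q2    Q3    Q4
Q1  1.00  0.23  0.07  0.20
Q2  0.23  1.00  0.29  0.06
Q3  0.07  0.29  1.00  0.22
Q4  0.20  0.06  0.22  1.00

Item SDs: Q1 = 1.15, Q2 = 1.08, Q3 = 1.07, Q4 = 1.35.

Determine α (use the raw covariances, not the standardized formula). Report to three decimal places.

Σσ²ᵢ = 1.15² + 1.08² + 1.07² + 1.35² = 5.4563
Covariances σ_ij = r_ij · s_i · s_j:
  σ(Q1,Q2) = 0.23 × 1.15 × 1.08 = 0.2857
  σ(Q1,Q3) = 0.07 × 1.15 × 1.07 = 0.0861
  σ(Q1,Q4) = 0.20 × 1.15 × 1.35 = 0.3105
  σ(Q2,Q3) = 0.29 × 1.08 × 1.07 = 0.3351
  σ(Q2,Q4) = 0.06 × 1.08 × 1.35 = 0.0875
  σ(Q3,Q4) = 0.22 × 1.07 × 1.35 = 0.3178
σ²_T = Σσ²ᵢ + 2·Σσ_ij = 5.4563 + 2 × 1.4227 = 8.3017
α = (4/3)·(1 − 5.4563/8.3017) = 0.457

α = 0.457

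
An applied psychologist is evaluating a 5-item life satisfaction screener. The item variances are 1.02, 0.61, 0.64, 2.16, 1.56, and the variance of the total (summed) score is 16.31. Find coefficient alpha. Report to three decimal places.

α = 0.791

sum of item variances = 1.02 + 0.61 + 0.64 + 2.16 + 1.56 = 5.99
α = (k/(k−1))·(1 − sum of item variances/σ²_total) = (5/4)·(1 − 5.99/16.31) = 0.791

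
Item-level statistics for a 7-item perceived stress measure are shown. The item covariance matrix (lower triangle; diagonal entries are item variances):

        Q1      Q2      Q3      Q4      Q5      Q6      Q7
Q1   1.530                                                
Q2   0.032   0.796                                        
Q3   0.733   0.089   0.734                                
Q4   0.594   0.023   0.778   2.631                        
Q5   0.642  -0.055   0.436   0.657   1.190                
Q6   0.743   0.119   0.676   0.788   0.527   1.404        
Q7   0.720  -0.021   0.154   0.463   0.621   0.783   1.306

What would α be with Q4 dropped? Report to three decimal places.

Remaining items: Q1, Q2, Q3, Q5, Q6, Q7 (k = 6).
Σσ²ᵢ = 1.530 + 0.796 + 0.734 + 1.190 + 1.404 + 1.306 = 6.960
total variance = 6.960 + 2 × 6.199 = 19.358
α (item deleted) = (6/5)·(1 − 6.960/19.358) = 0.769

α = 0.769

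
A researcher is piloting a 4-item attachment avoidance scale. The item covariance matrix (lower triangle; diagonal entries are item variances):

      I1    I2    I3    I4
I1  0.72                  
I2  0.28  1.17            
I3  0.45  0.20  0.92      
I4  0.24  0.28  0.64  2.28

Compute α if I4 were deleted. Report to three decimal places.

Remaining items: I1, I2, I3 (k = 3).
sum of item variances = 0.72 + 1.17 + 0.92 = 2.81
Var(T) = 2.81 + 2 × 0.93 = 4.67
α (item deleted) = (3/2)·(1 − 2.81/4.67) = 0.597

α = 0.597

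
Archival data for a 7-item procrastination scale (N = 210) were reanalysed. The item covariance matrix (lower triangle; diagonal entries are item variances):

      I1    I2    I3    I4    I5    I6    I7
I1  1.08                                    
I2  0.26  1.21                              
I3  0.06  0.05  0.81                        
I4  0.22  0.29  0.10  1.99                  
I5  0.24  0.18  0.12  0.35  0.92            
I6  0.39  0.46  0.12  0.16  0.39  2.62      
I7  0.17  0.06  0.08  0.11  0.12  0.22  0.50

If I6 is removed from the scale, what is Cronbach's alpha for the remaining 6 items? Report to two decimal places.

Remaining items: I1, I2, I3, I4, I5, I7 (k = 6).
Σσ²ᵢ = 1.08 + 1.21 + 0.81 + 1.99 + 0.92 + 0.50 = 6.51
σ²_total = 6.51 + 2 × 2.41 = 11.33
α (item deleted) = (6/5)·(1 − 6.51/11.33) = 0.51

Cronbach's alpha = 0.51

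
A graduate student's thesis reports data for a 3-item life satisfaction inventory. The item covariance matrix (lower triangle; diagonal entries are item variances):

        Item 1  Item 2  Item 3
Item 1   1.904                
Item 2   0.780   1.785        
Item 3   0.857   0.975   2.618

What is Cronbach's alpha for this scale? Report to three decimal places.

Σσ²ᵢ = 1.904 + 1.785 + 2.618 = 6.307
Sum of off-diagonal covariances = 2.612
total variance = 6.307 + 2 × 2.612 = 11.531
α = (k/(k−1))·(1 − Σσ²ᵢ/total variance) = (3/2)·(1 − 6.307/11.531) = 0.680

α = 0.680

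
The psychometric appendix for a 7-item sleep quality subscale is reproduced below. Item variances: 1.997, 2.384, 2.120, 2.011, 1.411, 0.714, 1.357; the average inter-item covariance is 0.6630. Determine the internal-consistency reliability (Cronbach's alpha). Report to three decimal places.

Cronbach's alpha = 0.815

Σσ²ᵢ = 1.997 + 2.384 + 2.120 + 2.011 + 1.411 + 0.714 + 1.357 = 11.994
Sum of the 21 distinct covariances = 21 × 0.6630 = 13.9230
total variance = Σσ²ᵢ + 2·Σcov = 11.994 + 2 × 13.9230 = 39.8400
α = (7/6)·(1 − 11.994/39.8400) = 0.815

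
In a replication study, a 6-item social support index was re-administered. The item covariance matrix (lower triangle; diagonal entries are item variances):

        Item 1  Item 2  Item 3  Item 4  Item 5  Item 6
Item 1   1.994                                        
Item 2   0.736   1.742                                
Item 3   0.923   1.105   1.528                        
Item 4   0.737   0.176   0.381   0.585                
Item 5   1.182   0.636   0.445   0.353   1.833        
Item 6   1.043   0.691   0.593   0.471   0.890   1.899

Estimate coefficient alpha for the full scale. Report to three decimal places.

Σσᵢ² = 1.994 + 1.742 + 1.528 + 0.585 + 1.833 + 1.899 = 9.581
Sum of the distinct covariances = 10.362
Var(T) = 9.581 + 2 × 10.362 = 30.305
α = (k/(k−1))·(1 − Σσᵢ²/Var(T)) = (6/5)·(1 − 9.581/30.305) = 0.821

α = 0.821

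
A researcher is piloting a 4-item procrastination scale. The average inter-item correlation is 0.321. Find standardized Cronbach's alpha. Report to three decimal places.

Standardized α = k·r̄ / (1 + (k−1)·r̄) = 4 × 0.321 / (1 + 3 × 0.321)
  = 1.2840 / 1.9630 = 0.654

α = 0.654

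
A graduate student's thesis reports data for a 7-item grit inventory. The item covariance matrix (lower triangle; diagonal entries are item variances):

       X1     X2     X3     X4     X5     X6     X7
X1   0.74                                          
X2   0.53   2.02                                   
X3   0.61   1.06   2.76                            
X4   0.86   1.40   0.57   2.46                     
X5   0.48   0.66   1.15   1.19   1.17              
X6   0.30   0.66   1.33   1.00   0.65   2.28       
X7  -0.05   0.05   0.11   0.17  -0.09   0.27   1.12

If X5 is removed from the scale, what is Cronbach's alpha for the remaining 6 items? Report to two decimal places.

Remaining items: X1, X2, X3, X4, X6, X7 (k = 6).
ΣVar(i) = 0.74 + 2.02 + 2.76 + 2.46 + 2.28 + 1.12 = 11.38
σ²_T = 11.38 + 2 × 8.87 = 29.12
α (item deleted) = (6/5)·(1 − 11.38/29.12) = 0.73

α = 0.73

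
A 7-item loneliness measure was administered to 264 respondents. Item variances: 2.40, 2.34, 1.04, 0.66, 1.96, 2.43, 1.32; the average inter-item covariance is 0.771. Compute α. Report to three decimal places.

α = 0.848

sum of item variances = 2.40 + 2.34 + 1.04 + 0.66 + 1.96 + 2.43 + 1.32 = 12.15
Sum of the 21 distinct covariances = 21 × 0.771 = 16.191
Var(T) = sum of item variances + 2·Σcov = 12.15 + 2 × 16.191 = 44.532
α = (7/6)·(1 − 12.15/44.532) = 0.848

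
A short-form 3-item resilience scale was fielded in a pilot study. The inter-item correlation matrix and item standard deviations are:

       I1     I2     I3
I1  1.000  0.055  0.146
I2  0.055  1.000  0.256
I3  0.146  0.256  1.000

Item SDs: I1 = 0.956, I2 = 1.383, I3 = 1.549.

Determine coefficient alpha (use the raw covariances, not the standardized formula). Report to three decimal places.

Σσ²ᵢ = 0.956² + 1.383² + 1.549² = 5.2260
Covariances σ_ij = r_ij · s_i · s_j:
  σ(I1,I2) = 0.055 × 0.956 × 1.383 = 0.0727
  σ(I1,I3) = 0.146 × 0.956 × 1.549 = 0.2162
  σ(I2,I3) = 0.256 × 1.383 × 1.549 = 0.5484
σ²_T = Σσ²ᵢ + 2·Σσ_ij = 5.2260 + 2 × 0.8373 = 6.9006
α = (3/2)·(1 − 5.2260/6.9006) = 0.364

α = 0.364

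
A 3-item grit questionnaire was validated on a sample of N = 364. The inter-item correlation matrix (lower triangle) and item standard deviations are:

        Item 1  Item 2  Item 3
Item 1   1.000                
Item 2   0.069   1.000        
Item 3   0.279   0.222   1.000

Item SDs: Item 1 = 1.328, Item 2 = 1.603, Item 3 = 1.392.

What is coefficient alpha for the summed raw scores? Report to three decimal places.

Σσ²ᵢ = 1.328² + 1.603² + 1.392² = 6.2709
Covariances σ_ij = r_ij · s_i · s_j:
  σ(Item 1,Item 2) = 0.069 × 1.328 × 1.603 = 0.1469
  σ(Item 1,Item 3) = 0.279 × 1.328 × 1.392 = 0.5158
  σ(Item 2,Item 3) = 0.222 × 1.603 × 1.392 = 0.4954
σ²_T = Σσ²ᵢ + 2·Σσ_ij = 6.2709 + 2 × 1.1581 = 8.5871
α = (3/2)·(1 − 6.2709/8.5871) = 0.405

coefficient alpha = 0.405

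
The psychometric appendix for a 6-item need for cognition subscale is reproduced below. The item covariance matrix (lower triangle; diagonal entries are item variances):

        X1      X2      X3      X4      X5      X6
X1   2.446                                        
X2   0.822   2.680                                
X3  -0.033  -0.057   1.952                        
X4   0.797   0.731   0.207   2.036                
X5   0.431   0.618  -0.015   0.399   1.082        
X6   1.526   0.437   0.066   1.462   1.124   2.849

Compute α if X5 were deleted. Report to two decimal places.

α = 0.62

Remaining items: X1, X2, X3, X4, X6 (k = 5).
sum of item variances = 2.446 + 2.680 + 1.952 + 2.036 + 2.849 = 11.963
Var(T) = 11.963 + 2 × 5.958 = 23.879
α (item deleted) = (5/4)·(1 − 11.963/23.879) = 0.62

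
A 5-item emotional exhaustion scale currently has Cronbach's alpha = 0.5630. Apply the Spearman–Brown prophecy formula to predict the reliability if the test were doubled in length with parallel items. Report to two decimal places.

Length factor m = 2
α' = m·α / (1 + (m−1)·α)
   = 2 × 0.5630 / (1 + (2 − 1) × 0.5630)
   = 1.1260 / 1.5630 = 0.72

predicted reliability = 0.72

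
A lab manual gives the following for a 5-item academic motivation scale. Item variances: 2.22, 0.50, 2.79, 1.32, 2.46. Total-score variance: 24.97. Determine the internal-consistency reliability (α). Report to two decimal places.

Σσᵢ² = 2.22 + 0.50 + 2.79 + 1.32 + 2.46 = 9.29
α = (k/(k−1))·(1 − Σσᵢ²/σ²_total) = (5/4)·(1 − 9.29/24.97) = 0.78

α = 0.78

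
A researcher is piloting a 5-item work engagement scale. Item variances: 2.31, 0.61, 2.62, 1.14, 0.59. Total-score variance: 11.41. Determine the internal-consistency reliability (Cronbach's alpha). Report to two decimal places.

sum of item variances = 2.31 + 0.61 + 2.62 + 1.14 + 0.59 = 7.27
α = (k/(k−1))·(1 − sum of item variances/total variance) = (5/4)·(1 − 7.27/11.41) = 0.45

α = 0.45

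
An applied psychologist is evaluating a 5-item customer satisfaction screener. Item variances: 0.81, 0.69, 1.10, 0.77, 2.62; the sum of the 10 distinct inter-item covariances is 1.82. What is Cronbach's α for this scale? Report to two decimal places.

Cronbach's α = 0.47

ΣVar(i) = 0.81 + 0.69 + 1.10 + 0.77 + 2.62 = 5.99
Sum of distinct covariances = 1.82
σ²_total = ΣVar(i) + 2·Σcov = 5.99 + 2 × 1.82 = 9.63
α = (5/4)·(1 − 5.99/9.63) = 0.47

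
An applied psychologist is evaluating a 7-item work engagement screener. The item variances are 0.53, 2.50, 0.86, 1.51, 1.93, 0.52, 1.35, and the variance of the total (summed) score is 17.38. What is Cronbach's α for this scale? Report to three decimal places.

ΣVar(i) = 0.53 + 2.50 + 0.86 + 1.51 + 1.93 + 0.52 + 1.35 = 9.20
α = (k/(k−1))·(1 − ΣVar(i)/σ²_total) = (7/6)·(1 − 9.20/17.38) = 0.549

α = 0.549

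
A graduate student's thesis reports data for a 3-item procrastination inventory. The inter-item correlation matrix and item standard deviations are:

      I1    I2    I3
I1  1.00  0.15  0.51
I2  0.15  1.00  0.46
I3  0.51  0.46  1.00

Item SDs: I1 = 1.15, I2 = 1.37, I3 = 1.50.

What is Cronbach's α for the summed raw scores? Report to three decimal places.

Cronbach's α = 0.646

Σσ²ᵢ = 1.15² + 1.37² + 1.50² = 5.4494
Covariances σ_ij = r_ij · s_i · s_j:
  σ(I1,I2) = 0.15 × 1.15 × 1.37 = 0.2363
  σ(I1,I3) = 0.51 × 1.15 × 1.50 = 0.8797
  σ(I2,I3) = 0.46 × 1.37 × 1.50 = 0.9453
σ²_T = Σσ²ᵢ + 2·Σσ_ij = 5.4494 + 2 × 2.0613 = 9.5720
α = (3/2)·(1 − 5.4494/9.5720) = 0.646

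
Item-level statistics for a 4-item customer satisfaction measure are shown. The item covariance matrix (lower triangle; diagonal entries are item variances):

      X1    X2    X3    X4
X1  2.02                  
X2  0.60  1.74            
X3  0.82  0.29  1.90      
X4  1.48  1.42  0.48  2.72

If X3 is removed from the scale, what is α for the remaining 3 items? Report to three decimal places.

α = 0.779

Remaining items: X1, X2, X4 (k = 3).
sum of item variances = 2.02 + 1.74 + 2.72 = 6.48
total variance = 6.48 + 2 × 3.50 = 13.48
α (item deleted) = (3/2)·(1 − 6.48/13.48) = 0.779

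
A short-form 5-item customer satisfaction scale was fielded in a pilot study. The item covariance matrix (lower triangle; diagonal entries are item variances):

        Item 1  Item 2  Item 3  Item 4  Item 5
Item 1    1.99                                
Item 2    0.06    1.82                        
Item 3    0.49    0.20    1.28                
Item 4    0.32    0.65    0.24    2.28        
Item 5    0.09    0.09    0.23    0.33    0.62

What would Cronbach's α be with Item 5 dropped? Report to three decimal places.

Remaining items: Item 1, Item 2, Item 3, Item 4 (k = 4).
Σσᵢ² = 1.99 + 1.82 + 1.28 + 2.28 = 7.37
Var(T) = 7.37 + 2 × 1.96 = 11.29
α (item deleted) = (4/3)·(1 − 7.37/11.29) = 0.463

α = 0.463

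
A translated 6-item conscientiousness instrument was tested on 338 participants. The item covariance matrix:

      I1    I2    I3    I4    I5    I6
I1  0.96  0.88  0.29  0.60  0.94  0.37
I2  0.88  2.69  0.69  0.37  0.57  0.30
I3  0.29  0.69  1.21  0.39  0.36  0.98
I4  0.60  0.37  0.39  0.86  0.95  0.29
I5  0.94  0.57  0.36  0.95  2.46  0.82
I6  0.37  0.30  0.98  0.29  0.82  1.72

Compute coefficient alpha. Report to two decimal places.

α = 0.77

ΣVar(i) = 0.96 + 2.69 + 1.21 + 0.86 + 2.46 + 1.72 = 9.90
Sum of off-diagonal covariances = 8.80
Var(T) = 9.90 + 2 × 8.80 = 27.50
α = (k/(k−1))·(1 − ΣVar(i)/Var(T)) = (6/5)·(1 − 9.90/27.50) = 0.77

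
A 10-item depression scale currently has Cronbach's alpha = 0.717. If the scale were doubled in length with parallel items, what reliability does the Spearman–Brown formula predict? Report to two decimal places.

Length factor m = 2
α' = m·α / (1 + (m−1)·α)
   = 2 × 0.717 / (1 + (2 − 1) × 0.717)
   = 1.4340 / 1.7170 = 0.84

predicted reliability = 0.84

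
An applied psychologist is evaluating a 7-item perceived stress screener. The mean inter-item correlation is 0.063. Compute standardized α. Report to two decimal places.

Standardized α = k·r̄ / (1 + (k−1)·r̄) = 7 × 0.063 / (1 + 6 × 0.063)
  = 0.4410 / 1.3780 = 0.32

α = 0.32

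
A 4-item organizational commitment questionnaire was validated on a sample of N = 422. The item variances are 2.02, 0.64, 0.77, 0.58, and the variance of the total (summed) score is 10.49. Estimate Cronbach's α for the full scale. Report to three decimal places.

α = 0.824

sum of item variances = 2.02 + 0.64 + 0.77 + 0.58 = 4.01
α = (k/(k−1))·(1 − sum of item variances/Var(T)) = (4/3)·(1 − 4.01/10.49) = 0.824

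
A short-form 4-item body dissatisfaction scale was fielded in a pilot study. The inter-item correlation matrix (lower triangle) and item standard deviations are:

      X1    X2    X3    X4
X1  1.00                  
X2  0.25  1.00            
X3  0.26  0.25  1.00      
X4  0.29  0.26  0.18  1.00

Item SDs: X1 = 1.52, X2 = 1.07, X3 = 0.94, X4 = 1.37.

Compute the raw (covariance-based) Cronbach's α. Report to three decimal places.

Σσ²ᵢ = 1.52² + 1.07² + 0.94² + 1.37² = 6.2158
Covariances σ_ij = r_ij · s_i · s_j:
  σ(X1,X2) = 0.25 × 1.52 × 1.07 = 0.4066
  σ(X1,X3) = 0.26 × 1.52 × 0.94 = 0.3715
  σ(X1,X4) = 0.29 × 1.52 × 1.37 = 0.6039
  σ(X2,X3) = 0.25 × 1.07 × 0.94 = 0.2515
  σ(X2,X4) = 0.26 × 1.07 × 1.37 = 0.3811
  σ(X3,X4) = 0.18 × 0.94 × 1.37 = 0.2318
σ²_T = Σσ²ᵢ + 2·Σσ_ij = 6.2158 + 2 × 2.2464 = 10.7086
α = (4/3)·(1 − 6.2158/10.7086) = 0.559

Cronbach's α = 0.559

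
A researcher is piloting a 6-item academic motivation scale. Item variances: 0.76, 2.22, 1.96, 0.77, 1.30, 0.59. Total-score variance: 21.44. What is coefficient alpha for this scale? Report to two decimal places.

ΣVar(i) = 0.76 + 2.22 + 1.96 + 0.77 + 1.30 + 0.59 = 7.60
α = (k/(k−1))·(1 − ΣVar(i)/σ²_total) = (6/5)·(1 − 7.60/21.44) = 0.77

coefficient alpha = 0.77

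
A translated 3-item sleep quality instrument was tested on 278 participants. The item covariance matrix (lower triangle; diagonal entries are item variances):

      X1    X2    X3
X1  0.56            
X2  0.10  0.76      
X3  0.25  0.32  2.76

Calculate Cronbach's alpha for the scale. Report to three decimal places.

Σσᵢ² = 0.56 + 0.76 + 2.76 = 4.08
Σ_{i<j} σ_ij = 0.67
σ²_T = 4.08 + 2 × 0.67 = 5.42
α = (k/(k−1))·(1 − Σσᵢ²/σ²_T) = (3/2)·(1 − 4.08/5.42) = 0.371

Cronbach's alpha = 0.371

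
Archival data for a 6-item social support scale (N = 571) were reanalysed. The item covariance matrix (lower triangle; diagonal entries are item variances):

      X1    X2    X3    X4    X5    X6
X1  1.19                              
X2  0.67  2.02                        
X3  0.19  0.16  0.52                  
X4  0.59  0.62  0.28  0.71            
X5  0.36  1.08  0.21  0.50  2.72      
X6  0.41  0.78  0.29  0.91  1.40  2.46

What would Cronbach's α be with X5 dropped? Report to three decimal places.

Remaining items: X1, X2, X3, X4, X6 (k = 5).
ΣVar(i) = 1.19 + 2.02 + 0.52 + 0.71 + 2.46 = 6.90
σ²_total = 6.90 + 2 × 4.90 = 16.70
α (item deleted) = (5/4)·(1 − 6.90/16.70) = 0.734

α = 0.734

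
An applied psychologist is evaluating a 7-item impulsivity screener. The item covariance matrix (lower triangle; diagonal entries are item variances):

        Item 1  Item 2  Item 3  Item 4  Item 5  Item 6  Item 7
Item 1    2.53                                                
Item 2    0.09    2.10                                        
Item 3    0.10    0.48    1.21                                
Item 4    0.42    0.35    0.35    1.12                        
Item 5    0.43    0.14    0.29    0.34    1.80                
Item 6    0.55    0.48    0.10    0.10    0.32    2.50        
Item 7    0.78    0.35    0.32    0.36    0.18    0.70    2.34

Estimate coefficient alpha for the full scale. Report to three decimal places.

α = 0.601

sum of item variances = 2.53 + 2.10 + 1.21 + 1.12 + 1.80 + 2.50 + 2.34 = 13.60
Sum of off-diagonal covariances = 7.23
σ²_T = 13.60 + 2 × 7.23 = 28.06
α = (k/(k−1))·(1 − sum of item variances/σ²_T) = (7/6)·(1 − 13.60/28.06) = 0.601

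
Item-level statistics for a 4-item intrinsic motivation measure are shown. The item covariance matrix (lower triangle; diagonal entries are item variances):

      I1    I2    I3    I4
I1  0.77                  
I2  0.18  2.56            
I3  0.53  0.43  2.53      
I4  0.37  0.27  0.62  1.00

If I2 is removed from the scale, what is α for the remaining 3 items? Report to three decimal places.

Remaining items: I1, I3, I4 (k = 3).
Σσ²ᵢ = 0.77 + 2.53 + 1.00 = 4.30
Var(T) = 4.30 + 2 × 1.52 = 7.34
α (item deleted) = (3/2)·(1 − 4.30/7.34) = 0.621

α = 0.621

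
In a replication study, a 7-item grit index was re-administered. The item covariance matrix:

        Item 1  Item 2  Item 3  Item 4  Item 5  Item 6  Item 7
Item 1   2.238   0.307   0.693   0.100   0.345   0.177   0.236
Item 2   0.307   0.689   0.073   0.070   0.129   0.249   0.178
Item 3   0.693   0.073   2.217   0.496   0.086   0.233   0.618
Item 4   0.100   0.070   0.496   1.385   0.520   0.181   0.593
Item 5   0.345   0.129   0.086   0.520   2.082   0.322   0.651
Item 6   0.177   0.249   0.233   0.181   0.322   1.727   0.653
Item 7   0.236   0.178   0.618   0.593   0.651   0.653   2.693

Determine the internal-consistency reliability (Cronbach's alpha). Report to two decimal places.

Cronbach's alpha = 0.60

Σσ²ᵢ = 2.238 + 0.689 + 2.217 + 1.385 + 2.082 + 1.727 + 2.693 = 13.031
Sum of off-diagonal covariances = 6.910
total variance = 13.031 + 2 × 6.910 = 26.851
α = (k/(k−1))·(1 − Σσ²ᵢ/total variance) = (7/6)·(1 − 13.031/26.851) = 0.60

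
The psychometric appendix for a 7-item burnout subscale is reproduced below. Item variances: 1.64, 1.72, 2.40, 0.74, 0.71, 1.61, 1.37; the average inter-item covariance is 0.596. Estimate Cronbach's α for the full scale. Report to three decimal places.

Σσ²ᵢ = 1.64 + 1.72 + 2.40 + 0.74 + 0.71 + 1.61 + 1.37 = 10.19
Sum of the 21 distinct covariances = 21 × 0.596 = 12.516
total variance = Σσ²ᵢ + 2·Σcov = 10.19 + 2 × 12.516 = 35.222
α = (7/6)·(1 − 10.19/35.222) = 0.829

α = 0.829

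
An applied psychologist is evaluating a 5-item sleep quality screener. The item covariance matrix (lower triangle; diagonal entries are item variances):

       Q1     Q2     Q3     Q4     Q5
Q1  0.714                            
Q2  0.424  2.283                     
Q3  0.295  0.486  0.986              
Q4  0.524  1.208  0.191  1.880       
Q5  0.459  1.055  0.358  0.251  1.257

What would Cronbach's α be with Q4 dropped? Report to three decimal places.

α = 0.720

Remaining items: Q1, Q2, Q3, Q5 (k = 4).
ΣVar(i) = 0.714 + 2.283 + 0.986 + 1.257 = 5.240
σ²_total = 5.240 + 2 × 3.077 = 11.394
α (item deleted) = (4/3)·(1 − 5.240/11.394) = 0.720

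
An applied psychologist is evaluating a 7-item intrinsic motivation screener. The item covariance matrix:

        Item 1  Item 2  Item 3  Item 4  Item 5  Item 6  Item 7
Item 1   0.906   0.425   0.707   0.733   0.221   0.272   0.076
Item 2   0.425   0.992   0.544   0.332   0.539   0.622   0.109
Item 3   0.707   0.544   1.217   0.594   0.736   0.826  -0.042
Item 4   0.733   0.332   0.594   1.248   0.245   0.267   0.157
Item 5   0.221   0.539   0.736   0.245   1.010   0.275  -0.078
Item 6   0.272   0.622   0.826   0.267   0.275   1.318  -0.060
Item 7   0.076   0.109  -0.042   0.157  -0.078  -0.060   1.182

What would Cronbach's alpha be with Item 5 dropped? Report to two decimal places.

α = 0.74

Remaining items: Item 1, Item 2, Item 3, Item 4, Item 6, Item 7 (k = 6).
sum of item variances = 0.906 + 0.992 + 1.217 + 1.248 + 1.318 + 1.182 = 6.863
σ²_total = 6.863 + 2 × 5.562 = 17.987
α (item deleted) = (6/5)·(1 − 6.863/17.987) = 0.74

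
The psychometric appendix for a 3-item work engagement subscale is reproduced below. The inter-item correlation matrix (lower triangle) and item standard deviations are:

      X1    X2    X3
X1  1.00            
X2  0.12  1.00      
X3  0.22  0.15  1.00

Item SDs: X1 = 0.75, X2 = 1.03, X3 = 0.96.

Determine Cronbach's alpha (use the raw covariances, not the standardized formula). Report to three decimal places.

Σσ²ᵢ = 0.75² + 1.03² + 0.96² = 2.5450
Covariances σ_ij = r_ij · s_i · s_j:
  σ(X1,X2) = 0.12 × 0.75 × 1.03 = 0.0927
  σ(X1,X3) = 0.22 × 0.75 × 0.96 = 0.1584
  σ(X2,X3) = 0.15 × 1.03 × 0.96 = 0.1483
σ²_T = Σσ²ᵢ + 2·Σσ_ij = 2.5450 + 2 × 0.3994 = 3.3438
α = (3/2)·(1 − 2.5450/3.3438) = 0.358

α = 0.358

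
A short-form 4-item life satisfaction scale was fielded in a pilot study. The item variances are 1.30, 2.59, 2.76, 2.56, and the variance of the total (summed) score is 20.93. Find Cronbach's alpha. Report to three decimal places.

ΣVar(i) = 1.30 + 2.59 + 2.76 + 2.56 = 9.21
α = (k/(k−1))·(1 − ΣVar(i)/σ²_T) = (4/3)·(1 − 9.21/20.93) = 0.747

α = 0.747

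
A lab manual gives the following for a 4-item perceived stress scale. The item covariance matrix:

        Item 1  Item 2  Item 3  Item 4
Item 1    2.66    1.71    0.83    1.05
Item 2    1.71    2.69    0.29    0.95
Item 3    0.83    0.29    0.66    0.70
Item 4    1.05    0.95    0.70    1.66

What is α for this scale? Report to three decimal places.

sum of item variances = 2.66 + 2.69 + 0.66 + 1.66 = 7.67
Σ_{i<j} σ_ij = 5.53
σ²_T = 7.67 + 2 × 5.53 = 18.73
α = (k/(k−1))·(1 − sum of item variances/σ²_T) = (4/3)·(1 − 7.67/18.73) = 0.787

α = 0.787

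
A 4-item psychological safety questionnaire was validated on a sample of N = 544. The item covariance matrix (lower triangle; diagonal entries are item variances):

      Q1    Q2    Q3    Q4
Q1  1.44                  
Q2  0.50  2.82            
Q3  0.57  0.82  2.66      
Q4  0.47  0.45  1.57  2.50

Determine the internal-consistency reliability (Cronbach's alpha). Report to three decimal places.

Cronbach's alpha = 0.642

ΣVar(i) = 1.44 + 2.82 + 2.66 + 2.50 = 9.42
Sum of the distinct covariances = 4.38
Var(T) = 9.42 + 2 × 4.38 = 18.18
α = (k/(k−1))·(1 − ΣVar(i)/Var(T)) = (4/3)·(1 − 9.42/18.18) = 0.642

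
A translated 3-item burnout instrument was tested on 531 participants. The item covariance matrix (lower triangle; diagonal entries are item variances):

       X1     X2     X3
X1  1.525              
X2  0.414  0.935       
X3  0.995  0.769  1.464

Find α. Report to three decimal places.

α = 0.789

Σσᵢ² = 1.525 + 0.935 + 1.464 = 3.924
Sum of off-diagonal covariances = 2.178
σ²_T = 3.924 + 2 × 2.178 = 8.280
α = (k/(k−1))·(1 − Σσᵢ²/σ²_T) = (3/2)·(1 − 3.924/8.280) = 0.789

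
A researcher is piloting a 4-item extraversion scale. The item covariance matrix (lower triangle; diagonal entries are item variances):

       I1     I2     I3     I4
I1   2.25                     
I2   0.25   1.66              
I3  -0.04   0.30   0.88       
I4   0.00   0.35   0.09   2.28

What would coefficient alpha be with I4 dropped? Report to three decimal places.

Remaining items: I1, I2, I3 (k = 3).
Σσ²ᵢ = 2.25 + 1.66 + 0.88 = 4.79
σ²_T = 4.79 + 2 × 0.51 = 5.81
α (item deleted) = (3/2)·(1 − 4.79/5.81) = 0.263

coefficient alpha = 0.263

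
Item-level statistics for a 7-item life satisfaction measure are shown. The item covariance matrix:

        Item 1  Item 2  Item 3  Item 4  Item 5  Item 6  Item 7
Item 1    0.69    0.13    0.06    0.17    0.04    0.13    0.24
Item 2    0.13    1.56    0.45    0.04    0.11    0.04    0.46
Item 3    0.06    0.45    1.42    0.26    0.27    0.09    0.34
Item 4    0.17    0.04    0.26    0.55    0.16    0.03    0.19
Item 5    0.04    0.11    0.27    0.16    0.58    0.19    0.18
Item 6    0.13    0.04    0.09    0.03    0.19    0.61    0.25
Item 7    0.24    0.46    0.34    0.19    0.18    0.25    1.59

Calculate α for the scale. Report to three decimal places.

α = 0.610

Σσᵢ² = 0.69 + 1.56 + 1.42 + 0.55 + 0.58 + 0.61 + 1.59 = 7.00
Sum of off-diagonal covariances = 3.83
σ²_T = 7.00 + 2 × 3.83 = 14.66
α = (k/(k−1))·(1 − Σσᵢ²/σ²_T) = (7/6)·(1 − 7.00/14.66) = 0.610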